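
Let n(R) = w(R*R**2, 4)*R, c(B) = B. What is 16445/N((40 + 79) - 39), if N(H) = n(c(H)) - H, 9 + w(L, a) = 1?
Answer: -3289/144 ≈ -22.840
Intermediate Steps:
w(L, a) = -8 (w(L, a) = -9 + 1 = -8)
n(R) = -8*R
N(H) = -9*H (N(H) = -8*H - H = -9*H)
16445/N((40 + 79) - 39) = 16445/((-9*((40 + 79) - 39))) = 16445/((-9*(119 - 39))) = 16445/((-9*80)) = 16445/(-720) = 16445*(-1/720) = -3289/144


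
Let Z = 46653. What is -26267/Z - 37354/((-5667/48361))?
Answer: 28092471005131/88127517 ≈ 3.1877e+5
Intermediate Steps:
-26267/Z - 37354/((-5667/48361)) = -26267/46653 - 37354/((-5667/48361)) = -26267*1/46653 - 37354/((-5667*1/48361)) = -26267/46653 - 37354/(-5667/48361) = -26267/46653 - 37354*(-48361/5667) = -26267/46653 + 1806476794/5667 = 28092471005131/88127517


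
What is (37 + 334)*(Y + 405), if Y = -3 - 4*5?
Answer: 141722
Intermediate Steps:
Y = -23 (Y = -3 - 20 = -23)
(37 + 334)*(Y + 405) = (37 + 334)*(-23 + 405) = 371*382 = 141722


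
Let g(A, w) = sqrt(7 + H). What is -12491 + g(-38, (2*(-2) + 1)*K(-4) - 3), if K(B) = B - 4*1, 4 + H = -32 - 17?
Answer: -12491 + I*sqrt(46) ≈ -12491.0 + 6.7823*I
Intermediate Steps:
H = -53 (H = -4 + (-32 - 17) = -4 - 49 = -53)
K(B) = -4 + B (K(B) = B - 4 = -4 + B)
g(A, w) = I*sqrt(46) (g(A, w) = sqrt(7 - 53) = sqrt(-46) = I*sqrt(46))
-12491 + g(-38, (2*(-2) + 1)*K(-4) - 3) = -12491 + I*sqrt(46)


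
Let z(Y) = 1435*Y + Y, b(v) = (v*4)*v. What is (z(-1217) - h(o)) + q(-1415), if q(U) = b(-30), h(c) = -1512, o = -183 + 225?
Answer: -1742500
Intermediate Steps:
o = 42
b(v) = 4*v**2 (b(v) = (4*v)*v = 4*v**2)
z(Y) = 1436*Y
q(U) = 3600 (q(U) = 4*(-30)**2 = 4*900 = 3600)
(z(-1217) - h(o)) + q(-1415) = (1436*(-1217) - 1*(-1512)) + 3600 = (-1747612 + 1512) + 3600 = -1746100 + 3600 = -1742500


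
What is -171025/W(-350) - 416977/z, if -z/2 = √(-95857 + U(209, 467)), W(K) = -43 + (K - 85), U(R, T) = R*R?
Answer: 171025/478 - 416977*I*√3261/26088 ≈ 357.79 - 912.74*I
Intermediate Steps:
U(R, T) = R²
W(K) = -128 + K (W(K) = -43 + (-85 + K) = -128 + K)
z = -8*I*√3261 (z = -2*√(-95857 + 209²) = -2*√(-95857 + 43681) = -8*I*√3261 ≈ -456.84*I)
-171025/W(-350) - 416977/z = -171025/(-128 - 350) - 416977*I*√3261/26088 = -171025/(-478) - 416977*I*√3261/26088 = -171025*(-1/478) - 416977*I*√3261/26088 = 171025/478 - 416977*I*√3261/26088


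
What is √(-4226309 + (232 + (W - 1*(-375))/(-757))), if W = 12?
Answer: 2*I*√605437372933/757 ≈ 2055.7*I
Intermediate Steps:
√(-4226309 + (232 + (W - 1*(-375))/(-757))) = √(-4226309 + (232 + (12 - 1*(-375))/(-757))) = √(-4226309 + (232 - (12 + 375)/757)) = √(-4226309 + (232 - 1/757*387)) = √(-4226309 + (232 - 387/757)) = √(-4226309 + 175237/757) = √(-3199140676/757) = 2*I*√605437372933/757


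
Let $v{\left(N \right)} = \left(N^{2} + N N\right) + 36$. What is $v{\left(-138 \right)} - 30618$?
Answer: $7506$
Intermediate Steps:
$v{\left(N \right)} = 36 + 2 N^{2}$ ($v{\left(N \right)} = \left(N^{2} + N^{2}\right) + 36 = 2 N^{2} + 36 = 36 + 2 N^{2}$)
$v{\left(-138 \right)} - 30618 = \left(36 + 2 \left(-138\right)^{2}\right) - 30618 = \left(36 + 2 \cdot 19044\right) - 30618 = \left(36 + 38088\right) - 30618 = 38124 - 30618 = 7506$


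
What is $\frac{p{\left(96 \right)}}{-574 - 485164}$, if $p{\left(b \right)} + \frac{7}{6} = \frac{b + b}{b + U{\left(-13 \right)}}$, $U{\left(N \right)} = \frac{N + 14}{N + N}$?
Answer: $- \frac{12487}{7271497860} \approx -1.7173 \cdot 10^{-6}$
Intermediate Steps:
$U{\left(N \right)} = \frac{14 + N}{2 N}$
$p{\left(b \right)} = - \frac{7}{6} + \frac{2 b}{- \frac{1}{26} + b}$ ($p{\left(b \right)} = - \frac{7}{6} + \frac{b + b}{b + \frac{14 - 13}{2 \left(-13\right)}} = - \frac{7}{6} + \frac{2 b}{b + \frac{1}{2} \left(- \frac{1}{13}\right) 1} = - \frac{7}{6} + \frac{2 b}{b - \frac{1}{26}} = - \frac{7}{6} + \frac{2 b}{- \frac{1}{26} + b}$)
$\frac{p{\left(96 \right)}}{-574 - 485164} = \frac{\frac{1}{6} \frac{1}{-1 + 26 \cdot 96} \left(7 + 130 \cdot 96\right)}{-574 - 485164} = \frac{\frac{1}{6} \frac{1}{-1 + 2496} \left(7 + 12480\right)}{-485738} = \frac{1}{6} \cdot \frac{1}{2495} \cdot 12487 \left(- \frac{1}{485738}\right) = \frac{12487}{14970} \left(- \frac{1}{485738}\right) = - \frac{12487}{7271497860}$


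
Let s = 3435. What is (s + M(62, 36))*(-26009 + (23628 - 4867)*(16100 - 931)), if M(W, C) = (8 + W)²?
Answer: 2371804266000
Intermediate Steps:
(s + M(62, 36))*(-26009 + (23628 - 4867)*(16100 - 931)) = (3435 + (8 + 62)²)*(-26009 + (23628 - 4867)*(16100 - 931)) = (3435 + 70²)*(-26009 + 18761*15169) = (3435 + 4900)*(-26009 + 284585609) = 8335*284559600 = 2371804266000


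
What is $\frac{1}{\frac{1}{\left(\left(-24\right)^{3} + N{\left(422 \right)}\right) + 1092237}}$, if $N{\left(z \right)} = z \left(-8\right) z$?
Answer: $-346259$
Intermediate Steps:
$N{\left(z \right)} = - 8 z^{2}$ ($N{\left(z \right)} = - 8 z z = - 8 z^{2}$)
$\frac{1}{\frac{1}{\left(\left(-24\right)^{3} + N{\left(422 \right)}\right) + 1092237}} = \frac{1}{\frac{1}{\left(\left(-24\right)^{3} - 8 \cdot 422^{2}\right) + 1092237}} = \frac{1}{\frac{1}{\left(-13824 - 1424672\right) + 1092237}} = \frac{1}{\frac{1}{-1438496 + 1092237}} = \frac{1}{\frac{1}{-346259}} = \frac{1}{- \frac{1}{346259}} = -346259$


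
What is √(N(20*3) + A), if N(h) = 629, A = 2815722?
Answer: √2816351 ≈ 1678.2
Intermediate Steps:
√(N(20*3) + A) = √(629 + 2815722) = √2816351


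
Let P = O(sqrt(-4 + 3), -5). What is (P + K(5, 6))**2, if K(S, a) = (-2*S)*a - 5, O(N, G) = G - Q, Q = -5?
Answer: 4225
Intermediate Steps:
O(N, G) = 5 + G (O(N, G) = G - 1*(-5) = G + 5 = 5 + G)
K(S, a) = -5 - 2*S*a (K(S, a) = -2*S*a - 5 = -5 - 2*S*a)
P = 0 (P = 5 - 5 = 0)
(P + K(5, 6))**2 = (0 + (-5 - 2*5*6))**2 = (0 + (-5 - 60))**2 = (0 - 65)**2 = (-65)**2 = 4225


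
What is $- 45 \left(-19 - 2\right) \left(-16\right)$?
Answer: $-15120$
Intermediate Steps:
$- 45 \left(-19 - 2\right) \left(-16\right) = \left(-45\right) \left(-21\right) \left(-16\right) = 945 \left(-16\right) = -15120$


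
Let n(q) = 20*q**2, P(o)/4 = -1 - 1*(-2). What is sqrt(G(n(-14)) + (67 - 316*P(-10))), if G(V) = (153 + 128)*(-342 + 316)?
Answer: I*sqrt(8503) ≈ 92.212*I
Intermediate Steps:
P(o) = 4 (P(o) = 4*(-1 - 1*(-2)) = 4*(-1 + 2) = 4*1 = 4)
G(V) = -7306 (G(V) = 281*(-26) = -7306)
sqrt(G(n(-14)) + (67 - 316*P(-10))) = sqrt(-7306 + (67 - 316*4)) = sqrt(-7306 + (67 - 1264)) = sqrt(-7306 - 1197) = sqrt(-8503) = I*sqrt(8503)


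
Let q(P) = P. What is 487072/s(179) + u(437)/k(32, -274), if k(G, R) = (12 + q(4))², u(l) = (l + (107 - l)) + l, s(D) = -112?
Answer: -243417/56 ≈ -4346.7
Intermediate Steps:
u(l) = 107 + l
k(G, R) = 256 (k(G, R) = (12 + 4)² = 16² = 256)
487072/s(179) + u(437)/k(32, -274) = 487072/(-112) + (107 + 437)/256 = 487072*(-1/112) + 544*(1/256) = -30442/7 + 17/8 = -243417/56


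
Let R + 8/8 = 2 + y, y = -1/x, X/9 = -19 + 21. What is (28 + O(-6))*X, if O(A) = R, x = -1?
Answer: 540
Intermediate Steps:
X = 18 (X = 9*(-19 + 21) = 9*2 = 18)
y = 1 (y = -1/(-1) = -1*(-1) = 1)
R = 2 (R = -1 + (2 + 1) = -1 + 3 = 2)
O(A) = 2
(28 + O(-6))*X = (28 + 2)*18 = 30*18 = 540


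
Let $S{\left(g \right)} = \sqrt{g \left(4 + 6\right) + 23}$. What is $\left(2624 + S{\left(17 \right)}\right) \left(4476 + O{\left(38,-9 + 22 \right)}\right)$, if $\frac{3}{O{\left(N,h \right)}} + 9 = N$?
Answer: $\frac{340613568}{29} + \frac{129807 \sqrt{193}}{29} \approx 1.1807 \cdot 10^{7}$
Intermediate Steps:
$S{\left(g \right)} = \sqrt{23 + 10 g}$ ($S{\left(g \right)} = \sqrt{g 10 + 23} = \sqrt{10 g + 23} = \sqrt{23 + 10 g}$)
$O{\left(N,h \right)} = \frac{3}{-9 + N}$
$\left(2624 + S{\left(17 \right)}\right) \left(4476 + O{\left(38,-9 + 22 \right)}\right) = \left(2624 + \sqrt{23 + 10 \cdot 17}\right) \left(4476 + \frac{3}{-9 + 38}\right) = \left(2624 + \sqrt{23 + 170}\right) \left(4476 + \frac{3}{29}\right) = \left(2624 + \sqrt{193}\right) \left(4476 + 3 \cdot \frac{1}{29}\right) = \left(2624 + \sqrt{193}\right) \left(4476 + \frac{3}{29}\right) = \left(2624 + \sqrt{193}\right) \frac{129807}{29} = \frac{340613568}{29} + \frac{129807 \sqrt{193}}{29}$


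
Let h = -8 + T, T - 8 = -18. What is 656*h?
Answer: -11808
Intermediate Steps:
T = -10 (T = 8 - 18 = -10)
h = -18 (h = -8 - 10 = -18)
656*h = 656*(-18) = -11808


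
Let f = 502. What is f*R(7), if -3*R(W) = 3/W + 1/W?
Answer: -2008/21 ≈ -95.619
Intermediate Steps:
R(W) = -4/(3*W) (R(W) = -(3/W + 1/W)/3 = -4/(3*W))
f*R(7) = 502*(-4/3/7) = 502*(-4/3*1/7) = 502*(-4/21) = -2008/21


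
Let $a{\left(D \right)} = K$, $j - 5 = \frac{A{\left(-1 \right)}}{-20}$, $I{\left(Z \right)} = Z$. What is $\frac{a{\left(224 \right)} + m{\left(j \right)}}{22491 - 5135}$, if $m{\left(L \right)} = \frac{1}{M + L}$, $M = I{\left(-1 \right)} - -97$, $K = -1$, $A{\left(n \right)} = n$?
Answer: $- \frac{2001}{35076476} \approx -5.7047 \cdot 10^{-5}$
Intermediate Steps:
$j = \frac{101}{20}$ ($j = 5 - \frac{1}{-20} = 5 - - \frac{1}{20} = 5 + \frac{1}{20} = \frac{101}{20} \approx 5.05$)
$M = 96$ ($M = -1 - -97 = -1 + 97 = 96$)
$a{\left(D \right)} = -1$
$m{\left(L \right)} = \frac{1}{96 + L}$
$\frac{a{\left(224 \right)} + m{\left(j \right)}}{22491 - 5135} = \frac{-1 + \frac{1}{96 + \frac{101}{20}}}{22491 - 5135} = \frac{-1 + \frac{1}{\frac{2021}{20}}}{17356} = \left(-1 + \frac{20}{2021}\right) \frac{1}{17356} = \left(- \frac{2001}{2021}\right) \frac{1}{17356} = - \frac{2001}{35076476}$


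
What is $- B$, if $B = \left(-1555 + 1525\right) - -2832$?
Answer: $-2802$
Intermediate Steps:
$B = 2802$ ($B = -30 + 2832 = 2802$)
$- B = \left(-1\right) 2802 = -2802$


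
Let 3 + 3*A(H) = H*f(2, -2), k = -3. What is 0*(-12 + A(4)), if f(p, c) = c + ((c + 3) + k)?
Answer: 0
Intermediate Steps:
f(p, c) = 2*c (f(p, c) = c + ((c + 3) - 3) = c + ((3 + c) - 3) = c + c = 2*c)
A(H) = -1 - 4*H/3 (A(H) = -1 + (H*(2*(-2)))/3 = -1 + (H*(-4))/3 = -1 + (-4*H)/3 = -1 - 4*H/3)
0*(-12 + A(4)) = 0*(-12 + (-1 - 4/3*4)) = 0*(-12 + (-1 - 16/3)) = 0*(-12 - 19/3) = 0*(-55/3) = 0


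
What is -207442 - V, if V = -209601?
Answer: 2159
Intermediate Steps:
-207442 - V = -207442 - 1*(-209601) = -207442 + 209601 = 2159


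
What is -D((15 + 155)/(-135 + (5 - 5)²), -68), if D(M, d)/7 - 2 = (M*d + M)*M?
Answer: 531958/729 ≈ 729.71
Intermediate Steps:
D(M, d) = 14 + 7*M*(M + M*d) (D(M, d) = 14 + 7*((M*d + M)*M) = 14 + 7*((M + M*d)*M) = 14 + 7*(M*(M + M*d)) = 14 + 7*M*(M + M*d))
-D((15 + 155)/(-135 + (5 - 5)²), -68) = -(14 + 7*((15 + 155)/(-135 + (5 - 5)²))² + 7*(-68)*((15 + 155)/(-135 + (5 - 5)²))²) = -(14 + 7*(170/(-135 + 0²))² + 7*(-68)*(170/(-135 + 0²))²) = -(14 + 7*(170/(-135 + 0))² + 7*(-68)*(170/(-135 + 0))²) = -(14 + 7*(170/(-135))² + 7*(-68)*(170/(-135))²) = -(14 + 7*(170*(-1/135))² + 7*(-68)*(170*(-1/135))²) = -(14 + 7*(-34/27)² + 7*(-68)*(-34/27)²) = -(14 + 7*(1156/729) + 7*(-68)*(1156/729)) = -(14 + 8092/729 - 550256/729) = -1*(-531958/729) = 531958/729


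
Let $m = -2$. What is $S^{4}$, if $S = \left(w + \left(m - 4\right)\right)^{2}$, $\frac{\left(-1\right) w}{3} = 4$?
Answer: $11019960576$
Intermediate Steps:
$w = -12$ ($w = \left(-3\right) 4 = -12$)
$S = 324$ ($S = \left(-12 - 6\right)^{2} = \left(-18\right)^{2} = 324$)
$S^{4} = 324^{4} = 11019960576$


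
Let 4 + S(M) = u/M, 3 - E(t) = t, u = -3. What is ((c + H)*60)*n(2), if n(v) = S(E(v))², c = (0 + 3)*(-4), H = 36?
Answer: 70560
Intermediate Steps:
E(t) = 3 - t
S(M) = -4 - 3/M
c = -12 (c = 3*(-4) = -12)
n(v) = (-4 - 3/(3 - v))²
((c + H)*60)*n(2) = ((-12 + 36)*60)*((-15 + 4*2)²/(-3 + 2)²) = (24*60)*((-15 + 8)²/(-1)²) = 1440*((-7)²*1) = 1440*(49*1) = 1440*49 = 70560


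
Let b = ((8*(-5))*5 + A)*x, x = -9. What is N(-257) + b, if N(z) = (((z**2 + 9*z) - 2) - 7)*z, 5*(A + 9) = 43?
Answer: -81880177/5 ≈ -1.6376e+7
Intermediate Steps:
A = -2/5 (A = -9 + (1/5)*43 = -9 + 43/5 = -2/5 ≈ -0.40000)
N(z) = z*(-9 + z**2 + 9*z) (N(z) = ((-2 + z**2 + 9*z) - 7)*z = (-9 + z**2 + 9*z)*z = z*(-9 + z**2 + 9*z))
b = 9018/5 (b = ((8*(-5))*5 - 2/5)*(-9) = (-40*5 - 2/5)*(-9) = (-200 - 2/5)*(-9) = -1002/5*(-9) = 9018/5 ≈ 1803.6)
N(-257) + b = -257*(-9 + (-257)**2 + 9*(-257)) + 9018/5 = -257*(-9 + 66049 - 2313) + 9018/5 = -257*63727 + 9018/5 = -16377839 + 9018/5 = -81880177/5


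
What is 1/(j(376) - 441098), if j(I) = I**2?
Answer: -1/299722 ≈ -3.3364e-6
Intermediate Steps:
1/(j(376) - 441098) = 1/(376**2 - 441098) = 1/(141376 - 441098) = 1/(-299722) = -1/299722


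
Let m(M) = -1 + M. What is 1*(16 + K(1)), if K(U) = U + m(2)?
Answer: 18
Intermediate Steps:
K(U) = 1 + U (K(U) = U + (-1 + 2) = U + 1 = 1 + U)
1*(16 + K(1)) = 1*(16 + (1 + 1)) = 1*(16 + 2) = 1*18 = 18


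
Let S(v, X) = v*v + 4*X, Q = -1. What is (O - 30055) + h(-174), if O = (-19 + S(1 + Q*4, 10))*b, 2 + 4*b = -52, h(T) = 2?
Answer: -30458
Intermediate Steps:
S(v, X) = v**2 + 4*X
b = -27/2 (b = -1/2 + (1/4)*(-52) = -1/2 - 13 = -27/2 ≈ -13.500)
O = -405 (O = (-19 + ((1 - 1*4)**2 + 4*10))*(-27/2) = (-19 + ((1 - 4)**2 + 40))*(-27/2) = (-19 + ((-3)**2 + 40))*(-27/2) = (-19 + (9 + 40))*(-27/2) = (-19 + 49)*(-27/2) = 30*(-27/2) = -405)
(O - 30055) + h(-174) = (-405 - 30055) + 2 = -30460 + 2 = -30458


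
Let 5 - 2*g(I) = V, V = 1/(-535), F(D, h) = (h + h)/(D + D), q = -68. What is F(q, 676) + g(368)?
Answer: -67669/9095 ≈ -7.4402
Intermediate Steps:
F(D, h) = h/D (F(D, h) = (2*h)/((2*D)) = (2*h)*(1/(2*D)) = h/D)
V = -1/535 ≈ -0.0018692
g(I) = 1338/535 (g(I) = 5/2 - 1/2*(-1/535) = 5/2 + 1/1070 = 1338/535)
F(q, 676) + g(368) = 676/(-68) + 1338/535 = 676*(-1/68) + 1338/535 = -169/17 + 1338/535 = -67669/9095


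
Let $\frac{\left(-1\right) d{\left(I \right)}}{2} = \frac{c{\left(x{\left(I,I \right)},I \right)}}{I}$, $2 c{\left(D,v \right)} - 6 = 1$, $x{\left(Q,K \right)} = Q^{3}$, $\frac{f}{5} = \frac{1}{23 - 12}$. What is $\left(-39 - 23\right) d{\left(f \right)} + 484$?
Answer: $\frac{7194}{5} \approx 1438.8$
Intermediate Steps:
$f = \frac{5}{11}$ ($f = \frac{5}{23 - 12} = \frac{5}{11} \approx 0.45455$)
$c{\left(D,v \right)} = \frac{7}{2}$ ($c{\left(D,v \right)} = 3 + \frac{1}{2} \cdot 1 = 3 + \frac{1}{2} = \frac{7}{2}$)
$d{\left(I \right)} = - \frac{7}{I}$ ($d{\left(I \right)} = - 2 \frac{7}{2 I} = - \frac{7}{I}$)
$\left(-39 - 23\right) d{\left(f \right)} + 484 = \left(-39 - 23\right) \left(- \frac{7}{\frac{5}{11}}\right) + 484 = - 62 \left(\left(-7\right) \frac{11}{5}\right) + 484 = \left(-62\right) \left(- \frac{77}{5}\right) + 484 = \frac{4774}{5} + 484 = \frac{7194}{5}$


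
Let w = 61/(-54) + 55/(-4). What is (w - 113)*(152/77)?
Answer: -74974/297 ≈ -252.44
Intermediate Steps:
w = -1607/108 (w = 61*(-1/54) + 55*(-¼) = -61/54 - 55/4 = -1607/108 ≈ -14.880)
(w - 113)*(152/77) = (-1607/108 - 113)*(152/77) = -524818/(27*77) = -13811/108*152/77 = -74974/297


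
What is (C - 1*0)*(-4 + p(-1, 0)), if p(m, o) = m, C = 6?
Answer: -30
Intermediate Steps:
(C - 1*0)*(-4 + p(-1, 0)) = (6 - 1*0)*(-4 - 1) = (6 + 0)*(-5) = 6*(-5) = -30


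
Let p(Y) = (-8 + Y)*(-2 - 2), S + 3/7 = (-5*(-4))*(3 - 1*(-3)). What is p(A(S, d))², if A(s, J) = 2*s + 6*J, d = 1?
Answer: 44089600/49 ≈ 8.9979e+5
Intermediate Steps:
S = 837/7 (S = -3/7 + (-5*(-4))*(3 - 1*(-3)) = -3/7 + 20*(3 + 3) = -3/7 + 20*6 = -3/7 + 120 = 837/7 ≈ 119.57)
p(Y) = 32 - 4*Y (p(Y) = (-8 + Y)*(-4) = 32 - 4*Y)
p(A(S, d))² = (32 - 4*(2*(837/7) + 6*1))² = (32 - 4*(1674/7 + 6))² = (32 - 4*1716/7)² = (32 - 6864/7)² = (-6640/7)² = 44089600/49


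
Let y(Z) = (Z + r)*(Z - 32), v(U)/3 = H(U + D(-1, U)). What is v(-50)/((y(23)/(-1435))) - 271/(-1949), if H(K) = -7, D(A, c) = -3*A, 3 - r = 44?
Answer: 19592339/105246 ≈ 186.16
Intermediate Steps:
r = -41 (r = 3 - 1*44 = 3 - 44 = -41)
v(U) = -21 (v(U) = 3*(-7) = -21)
y(Z) = (-41 + Z)*(-32 + Z) (y(Z) = (Z - 41)*(Z - 32) = (-41 + Z)*(-32 + Z))
v(-50)/((y(23)/(-1435))) - 271/(-1949) = -21*(-1435/(1312 + 23² - 73*23)) - 271/(-1949) = -21*(-1435/(1312 + 529 - 1679)) - 271*(-1/1949) = -21/(162*(-1/1435)) + 271/1949 = -21/(-162/1435) + 271/1949 = -21*(-1435/162) + 271/1949 = 10045/54 + 271/1949 = 19592339/105246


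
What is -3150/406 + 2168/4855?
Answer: -1029503/140795 ≈ -7.3121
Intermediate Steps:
-3150/406 + 2168/4855 = -3150*1/406 + 2168*(1/4855) = -225/29 + 2168/4855 = -1029503/140795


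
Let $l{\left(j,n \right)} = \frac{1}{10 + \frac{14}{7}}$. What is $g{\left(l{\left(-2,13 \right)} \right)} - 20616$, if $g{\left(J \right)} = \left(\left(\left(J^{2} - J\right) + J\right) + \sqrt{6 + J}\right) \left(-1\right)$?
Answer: $- \frac{2968705}{144} - \frac{\sqrt{219}}{6} \approx -20618.0$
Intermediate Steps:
$l{\left(j,n \right)} = \frac{1}{12}$ ($l{\left(j,n \right)} = \frac{1}{10 + 14 \cdot \frac{1}{7}} = \frac{1}{10 + 2} = \frac{1}{12}$)
$g{\left(J \right)} = - J^{2} - \sqrt{6 + J}$ ($g{\left(J \right)} = \left(J^{2} + \sqrt{6 + J}\right) \left(-1\right) = - J^{2} - \sqrt{6 + J}$)
$g{\left(l{\left(-2,13 \right)} \right)} - 20616 = \left(- \frac{1}{144} - \sqrt{6 + \frac{1}{12}}\right) - 20616 = \left(\left(-1\right) \frac{1}{144} - \sqrt{\frac{73}{12}}\right) - 20616 = \left(- \frac{1}{144} - \frac{\sqrt{219}}{6}\right) - 20616 = - \frac{2968705}{144} - \frac{\sqrt{219}}{6}$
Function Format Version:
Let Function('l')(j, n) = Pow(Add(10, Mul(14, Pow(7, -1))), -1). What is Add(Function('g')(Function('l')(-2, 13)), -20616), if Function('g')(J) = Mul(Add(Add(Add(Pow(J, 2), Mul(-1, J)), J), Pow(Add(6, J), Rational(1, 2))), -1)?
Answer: Add(Rational(-2968705, 144), Mul(Rational(-1, 6), Pow(219, Rational(1, 2)))) ≈ -20618.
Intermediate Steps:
Function('l')(j, n) = Rational(1, 12) (Function('l')(j, n) = Pow(Add(10, Mul(14, Rational(1, 7))), -1) = Pow(Add(10, 2), -1) = Pow(12, -1) = Rational(1, 12))
Function('g')(J) = Add(Mul(-1, Pow(J, 2)), Mul(-1, Pow(Add(6, J), Rational(1, 2)))) (Function('g')(J) = Mul(Add(Pow(J, 2), Pow(Add(6, J), Rational(1, 2))), -1) = Add(Mul(-1, Pow(J, 2)), Mul(-1, Pow(Add(6, J), Rational(1, 2)))))
Add(Function('g')(Function('l')(-2, 13)), -20616) = Add(Add(Mul(-1, Pow(Rational(1, 12), 2)), Mul(-1, Pow(Add(6, Rational(1, 12)), Rational(1, 2)))), -20616) = Add(Add(Mul(-1, Rational(1, 144)), Mul(-1, Pow(Rational(73, 12), Rational(1, 2)))), -20616) = Add(Add(Rational(-1, 144), Mul(-1, Mul(Rational(1, 6), Pow(219, Rational(1, 2))))), -20616) = Add(Add(Rational(-1, 144), Mul(Rational(-1, 6), Pow(219, Rational(1, 2)))), -20616) = Add(Rational(-2968705, 144), Mul(Rational(-1, 6), Pow(219, Rational(1, 2))))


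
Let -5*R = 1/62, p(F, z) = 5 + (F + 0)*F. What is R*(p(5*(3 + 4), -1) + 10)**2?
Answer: -4960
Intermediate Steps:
p(F, z) = 5 + F**2 (p(F, z) = 5 + F*F = 5 + F**2)
R = -1/310 (R = -1/5/62 = -1/5*1/62 = -1/310 ≈ -0.0032258)
R*(p(5*(3 + 4), -1) + 10)**2 = -((5 + (5*(3 + 4))**2) + 10)**2/310 = -((5 + (5*7)**2) + 10)**2/310 = -((5 + 35**2) + 10)**2/310 = -((5 + 1225) + 10)**2/310 = -(1230 + 10)**2/310 = -1/310*1240**2 = -1/310*1537600 = -4960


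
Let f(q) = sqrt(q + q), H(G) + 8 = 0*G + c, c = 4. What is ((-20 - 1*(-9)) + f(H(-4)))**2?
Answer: 113 - 44*I*sqrt(2) ≈ 113.0 - 62.225*I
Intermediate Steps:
H(G) = -4 (H(G) = -8 + (0*G + 4) = -8 + (0 + 4) = -8 + 4 = -4)
f(q) = sqrt(2)*sqrt(q) (f(q) = sqrt(2*q) = sqrt(2)*sqrt(q))
((-20 - 1*(-9)) + f(H(-4)))**2 = ((-20 - 1*(-9)) + sqrt(2)*sqrt(-4))**2 = ((-20 + 9) + sqrt(2)*(2*I))**2 = (-11 + 2*I*sqrt(2))**2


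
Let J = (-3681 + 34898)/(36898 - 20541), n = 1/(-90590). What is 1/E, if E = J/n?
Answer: -16357/2827948030 ≈ -5.7841e-6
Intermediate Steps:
n = -1/90590 ≈ -1.1039e-5
J = 31217/16357 ≈ 1.9085
E = -2827948030/16357 (E = 31217/(16357*(-1/90590)) = (31217/16357)*(-90590) = -2827948030/16357 ≈ -1.7289e+5)
1/E = 1/(-2827948030/16357) = -16357/2827948030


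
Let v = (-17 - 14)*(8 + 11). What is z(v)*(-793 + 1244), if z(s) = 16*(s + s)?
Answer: -8500448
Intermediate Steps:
v = -589 (v = -31*19 = -589)
z(s) = 32*s (z(s) = 16*(2*s) = 32*s)
z(v)*(-793 + 1244) = (32*(-589))*(-793 + 1244) = -18848*451 = -8500448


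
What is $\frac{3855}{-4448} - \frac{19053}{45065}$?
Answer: $- \frac{258473319}{200449120} \approx -1.2895$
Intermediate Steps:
$\frac{3855}{-4448} - \frac{19053}{45065} = 3855 \left(- \frac{1}{4448}\right) - \frac{19053}{45065} = - \frac{3855}{4448} - \frac{19053}{45065} = - \frac{258473319}{200449120}$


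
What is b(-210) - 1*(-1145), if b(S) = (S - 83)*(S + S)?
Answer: 124205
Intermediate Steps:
b(S) = 2*S*(-83 + S) (b(S) = (-83 + S)*(2*S) = 2*S*(-83 + S))
b(-210) - 1*(-1145) = 2*(-210)*(-83 - 210) - 1*(-1145) = 2*(-210)*(-293) + 1145 = 123060 + 1145 = 124205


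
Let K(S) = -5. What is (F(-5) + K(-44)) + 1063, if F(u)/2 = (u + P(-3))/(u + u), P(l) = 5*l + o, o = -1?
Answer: 5311/5 ≈ 1062.2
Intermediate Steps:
P(l) = -1 + 5*l (P(l) = 5*l - 1 = -1 + 5*l)
F(u) = (-16 + u)/u (F(u) = 2*((u + (-1 + 5*(-3)))/(u + u)) = 2*((u + (-1 - 15))/((2*u))) = 2*((u - 16)*(1/(2*u))) = 2*((-16 + u)*(1/(2*u))) = 2*((-16 + u)/(2*u)) = (-16 + u)/u)
(F(-5) + K(-44)) + 1063 = ((-16 - 5)/(-5) - 5) + 1063 = (-⅕*(-21) - 5) + 1063 = (21/5 - 5) + 1063 = -⅘ + 1063 = 5311/5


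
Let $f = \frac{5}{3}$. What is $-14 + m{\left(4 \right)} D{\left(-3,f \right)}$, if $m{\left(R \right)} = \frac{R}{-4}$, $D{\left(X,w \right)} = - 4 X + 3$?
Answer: $-29$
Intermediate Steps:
$f = \frac{5}{3}$ ($f = 5 \cdot \frac{1}{3} = \frac{5}{3} \approx 1.6667$)
$D{\left(X,w \right)} = 3 - 4 X$
$m{\left(R \right)} = - \frac{R}{4}$ ($m{\left(R \right)} = R \left(- \frac{1}{4}\right) = - \frac{R}{4}$)
$-14 + m{\left(4 \right)} D{\left(-3,f \right)} = -14 + \left(- \frac{1}{4}\right) 4 \left(3 - -12\right) = -14 - \left(3 + 12\right) = -14 - 15 = -29$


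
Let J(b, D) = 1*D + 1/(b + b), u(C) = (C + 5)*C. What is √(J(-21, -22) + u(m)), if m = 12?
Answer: √321006/42 ≈ 13.490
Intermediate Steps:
u(C) = C*(5 + C) (u(C) = (5 + C)*C = C*(5 + C))
J(b, D) = D + 1/(2*b)
√(J(-21, -22) + u(m)) = √((-22 + (½)/(-21)) + 12*(5 + 12)) = √((-22 + (½)*(-1/21)) + 12*17) = √((-22 - 1/42) + 204) = √(-925/42 + 204) = √(7643/42) = √321006/42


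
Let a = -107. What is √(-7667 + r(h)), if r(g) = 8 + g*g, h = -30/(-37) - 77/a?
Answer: I*√120008011298/3959 ≈ 87.502*I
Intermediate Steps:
h = 6059/3959 (h = -30/(-37) - 77/(-107) = -30*(-1/37) - 77*(-1/107) = 30/37 + 77/107 = 6059/3959 ≈ 1.5304)
r(g) = 8 + g²
√(-7667 + r(h)) = √(-7667 + (8 + (6059/3959)²)) = √(-7667 + (8 + 36711481/15673681)) = √(-7667 + 162100929/15673681) = √(-120008011298/15673681) = I*√120008011298/3959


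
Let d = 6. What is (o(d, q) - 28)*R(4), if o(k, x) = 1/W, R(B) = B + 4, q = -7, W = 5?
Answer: -1112/5 ≈ -222.40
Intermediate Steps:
R(B) = 4 + B
o(k, x) = 1/5
(o(d, q) - 28)*R(4) = (1/5 - 28)*(4 + 4) = -139/5*8 = -1112/5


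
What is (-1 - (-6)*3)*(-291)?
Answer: -4947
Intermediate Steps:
(-1 - (-6)*3)*(-291) = (-1 - 3*(-6))*(-291) = (-1 + 18)*(-291) = 17*(-291) = -4947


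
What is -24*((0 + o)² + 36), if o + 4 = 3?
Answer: -888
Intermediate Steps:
o = -1 (o = -4 + 3 = -1)
-24*((0 + o)² + 36) = -24*((0 - 1)² + 36) = -24*((-1)² + 36) = -24*(1 + 36) = -24*37 = -888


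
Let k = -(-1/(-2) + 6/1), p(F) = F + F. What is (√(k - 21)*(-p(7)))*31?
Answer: -217*I*√110 ≈ -2275.9*I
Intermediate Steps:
p(F) = 2*F
k = -13/2 (k = -(-1*(-½) + 6*1) = -(½ + 6) = -1*13/2 = -13/2 ≈ -6.5000)
(√(k - 21)*(-p(7)))*31 = (√(-13/2 - 21)*(-2*7))*31 = (√(-55/2)*(-1*14))*31 = ((I*√110/2)*(-14))*31 = -7*I*√110*31 = -217*I*√110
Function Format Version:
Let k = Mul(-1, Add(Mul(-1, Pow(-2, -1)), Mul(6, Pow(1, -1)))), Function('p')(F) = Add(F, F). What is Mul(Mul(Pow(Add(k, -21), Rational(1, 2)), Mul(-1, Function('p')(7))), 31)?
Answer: Mul(-217, I, Pow(110, Rational(1, 2))) ≈ Mul(-2275.9, I)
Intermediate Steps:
Function('p')(F) = Mul(2, F)
k = Rational(-13, 2) (k = Mul(-1, Add(Mul(-1, Rational(-1, 2)), Mul(6, 1))) = Mul(-1, Add(Rational(1, 2), 6)) = Mul(-1, Rational(13, 2)) = Rational(-13, 2) ≈ -6.5000)
Mul(Mul(Pow(Add(k, -21), Rational(1, 2)), Mul(-1, Function('p')(7))), 31) = Mul(Mul(Pow(Add(Rational(-13, 2), -21), Rational(1, 2)), Mul(-1, Mul(2, 7))), 31) = Mul(Mul(Pow(Rational(-55, 2), Rational(1, 2)), Mul(-1, 14)), 31) = Mul(Mul(Mul(Rational(1, 2), I, Pow(110, Rational(1, 2))), -14), 31) = Mul(Mul(-7, I, Pow(110, Rational(1, 2))), 31) = Mul(-217, I, Pow(110, Rational(1, 2)))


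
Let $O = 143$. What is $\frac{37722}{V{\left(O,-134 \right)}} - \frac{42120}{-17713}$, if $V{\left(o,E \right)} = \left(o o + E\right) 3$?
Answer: $\frac{1078391062}{359839595} \approx 2.9969$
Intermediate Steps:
$V{\left(o,E \right)} = 3 E + 3 o^{2}$ ($V{\left(o,E \right)} = \left(o^{2} + E\right) 3 = \left(E + o^{2}\right) 3 = 3 E + 3 o^{2}$)
$\frac{37722}{V{\left(O,-134 \right)}} - \frac{42120}{-17713} = \frac{37722}{3 \left(-134\right) + 3 \cdot 143^{2}} - \frac{42120}{-17713} = \frac{37722}{-402 + 3 \cdot 20449} - - \frac{42120}{17713} = \frac{37722}{-402 + 61347} + \frac{42120}{17713} = \frac{37722}{60945} + \frac{42120}{17713} = 37722 \cdot \frac{1}{60945} + \frac{42120}{17713} = \frac{12574}{20315} + \frac{42120}{17713} = \frac{1078391062}{359839595}$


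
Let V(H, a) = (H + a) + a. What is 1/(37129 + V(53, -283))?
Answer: 1/36616 ≈ 2.7310e-5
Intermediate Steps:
V(H, a) = H + 2*a
1/(37129 + V(53, -283)) = 1/(37129 + (53 + 2*(-283))) = 1/(37129 + (53 - 566)) = 1/(37129 - 513) = 1/36616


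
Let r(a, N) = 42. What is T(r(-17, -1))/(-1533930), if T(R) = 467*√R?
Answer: -467*√42/1533930 ≈ -0.0019730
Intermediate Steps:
T(r(-17, -1))/(-1533930) = (467*√42)/(-1533930) = (467*√42)*(-1/1533930) = -467*√42/1533930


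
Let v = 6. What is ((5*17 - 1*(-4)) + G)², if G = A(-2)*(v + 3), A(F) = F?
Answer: 5041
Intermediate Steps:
G = -18 (G = -2*(6 + 3) = -2*9 = -18)
((5*17 - 1*(-4)) + G)² = ((5*17 - 1*(-4)) - 18)² = ((85 + 4) - 18)² = (89 - 18)² = 71² = 5041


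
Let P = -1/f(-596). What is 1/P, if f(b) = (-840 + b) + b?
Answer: 2032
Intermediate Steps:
f(b) = -840 + 2*b
P = 1/2032 (P = -1/(-840 + 2*(-596)) = -1/(-840 - 1192) = -1/(-2032) = -1*(-1/2032) = 1/2032 ≈ 0.00049213)
1/P = 1/(1/2032) = 2032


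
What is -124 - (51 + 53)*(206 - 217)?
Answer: 1020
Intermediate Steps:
-124 - (51 + 53)*(206 - 217) = -124 - 104*(-11) = -124 - 1*(-1144) = -124 + 1144 = 1020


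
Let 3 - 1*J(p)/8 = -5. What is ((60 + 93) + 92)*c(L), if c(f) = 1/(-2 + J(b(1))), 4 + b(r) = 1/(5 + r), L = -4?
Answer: 245/62 ≈ 3.9516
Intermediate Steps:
b(r) = -4 + 1/(5 + r)
J(p) = 64 (J(p) = 24 - 8*(-5) = 24 + 40 = 64)
c(f) = 1/62 (c(f) = 1/(-2 + 64) = 1/62)
((60 + 93) + 92)*c(L) = ((60 + 93) + 92)*(1/62) = (153 + 92)*(1/62) = 245*(1/62) = 245/62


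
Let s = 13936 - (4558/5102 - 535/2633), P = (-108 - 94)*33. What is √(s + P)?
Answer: 2*√81989044054469101/6716783 ≈ 85.260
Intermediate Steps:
P = -6666 (P = -202*33 = -6666)
s = 93600452066/6716783 (s = 13936 - (4558*(1/5102) - 535*1/2633) = 13936 - (2279/2551 - 535/2633) = 13936 - 1*4635822/6716783 = 13936 - 4635822/6716783 = 93600452066/6716783 ≈ 13935.)
√(s + P) = √(93600452066/6716783 - 6666) = √(48826376588/6716783) = 2*√81989044054469101/6716783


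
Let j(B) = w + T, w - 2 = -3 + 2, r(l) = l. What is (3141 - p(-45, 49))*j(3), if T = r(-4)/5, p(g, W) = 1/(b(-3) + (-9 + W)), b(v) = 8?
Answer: 150767/240 ≈ 628.20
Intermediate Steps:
p(g, W) = 1/(-1 + W) (p(g, W) = 1/(8 + (-9 + W)) = 1/(-1 + W))
T = -⅘ (T = -4/5 = -4*⅕ = -⅘ ≈ -0.80000)
w = 1 (w = 2 + (-3 + 2) = 2 - 1 = 1)
j(B) = ⅕ (j(B) = 1 - ⅘ = ⅕)
(3141 - p(-45, 49))*j(3) = (3141 - 1/(-1 + 49))*(⅕) = (3141 - 1/48)*(⅕) = (150767/48)*(⅕) = 150767/240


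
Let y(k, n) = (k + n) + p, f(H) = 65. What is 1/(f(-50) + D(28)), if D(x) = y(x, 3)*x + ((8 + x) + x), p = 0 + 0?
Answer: 1/997 ≈ 0.0010030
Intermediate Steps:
p = 0
y(k, n) = k + n (y(k, n) = (k + n) + 0 = k + n)
D(x) = 8 + 2*x + x*(3 + x) (D(x) = (x + 3)*x + ((8 + x) + x) = (3 + x)*x + (8 + 2*x) = x*(3 + x) + (8 + 2*x) = 8 + 2*x + x*(3 + x))
1/(f(-50) + D(28)) = 1/(65 + (8 + 28² + 5*28)) = 1/(65 + (8 + 784 + 140)) = 1/(65 + 932) = 1/997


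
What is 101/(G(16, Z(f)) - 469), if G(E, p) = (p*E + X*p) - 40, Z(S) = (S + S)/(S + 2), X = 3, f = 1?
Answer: -303/1489 ≈ -0.20349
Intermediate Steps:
Z(S) = 2*S/(2 + S) (Z(S) = (2*S)/(2 + S) = 2*S/(2 + S))
G(E, p) = -40 + 3*p + E*p (G(E, p) = (p*E + 3*p) - 40 = (E*p + 3*p) - 40 = (3*p + E*p) - 40 = -40 + 3*p + E*p)
101/(G(16, Z(f)) - 469) = 101/((-40 + 3*(2*1/(2 + 1)) + 16*(2*1/(2 + 1))) - 469) = 101/((-40 + 3*(2*1/3) + 16*(2*1/3)) - 469) = 101/((-40 + 3*(2*1*(⅓)) + 16*(2*1*(⅓))) - 469) = 101/((-40 + 3*(⅔) + 16*(⅔)) - 469) = 101/((-40 + 2 + 32/3) - 469) = 101/(-82/3 - 469) = 101/(-1489/3) = -3/1489*101 = -303/1489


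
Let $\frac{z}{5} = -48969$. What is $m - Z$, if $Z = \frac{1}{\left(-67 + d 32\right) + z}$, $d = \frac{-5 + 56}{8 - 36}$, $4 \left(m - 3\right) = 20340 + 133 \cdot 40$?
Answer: $\frac{11005535063}{1714792} \approx 6418.0$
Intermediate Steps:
$m = 6418$ ($m = 3 + \frac{20340 + 133 \cdot 40}{4} = 3 + \frac{20340 + 5320}{4} = 3 + \frac{1}{4} \cdot 25660 = 3 + 6415 = 6418$)
$d = - \frac{51}{28}$ ($d = \frac{51}{-28} = 51 \left(- \frac{1}{28}\right) = - \frac{51}{28} \approx -1.8214$)
$z = -244845$ ($z = 5 \left(-48969\right) = -244845$)
$Z = - \frac{7}{1714792}$ ($Z = \frac{1}{\left(-67 - \frac{408}{7}\right) - 244845} = \frac{1}{- \frac{877}{7} - 244845} = \frac{1}{- \frac{1714792}{7}} = - \frac{7}{1714792} \approx -4.0821 \cdot 10^{-6}$)
$m - Z = 6418 - - \frac{7}{1714792} = 6418 + \frac{7}{1714792} = \frac{11005535063}{1714792}$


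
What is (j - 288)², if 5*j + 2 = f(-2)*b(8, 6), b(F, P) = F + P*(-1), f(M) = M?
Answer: 2090916/25 ≈ 83637.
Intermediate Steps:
b(F, P) = F - P
j = -6/5 (j = -⅖ + (-2*(8 - 1*6))/5 = -⅖ + (-2*(8 - 6))/5 = -⅖ + (-2*2)/5 = -⅖ + (⅕)*(-4) = -⅖ - ⅘ = -6/5 ≈ -1.2000)
(j - 288)² = (-6/5 - 288)² = (-1446/5)² = 2090916/25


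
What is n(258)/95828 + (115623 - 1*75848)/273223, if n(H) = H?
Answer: 1941025117/13091206822 ≈ 0.14827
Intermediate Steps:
n(258)/95828 + (115623 - 1*75848)/273223 = 258/95828 + (115623 - 1*75848)/273223 = 258*(1/95828) + (115623 - 75848)*(1/273223) = 129/47914 + 39775*(1/273223) = 129/47914 + 39775/273223 = 1941025117/13091206822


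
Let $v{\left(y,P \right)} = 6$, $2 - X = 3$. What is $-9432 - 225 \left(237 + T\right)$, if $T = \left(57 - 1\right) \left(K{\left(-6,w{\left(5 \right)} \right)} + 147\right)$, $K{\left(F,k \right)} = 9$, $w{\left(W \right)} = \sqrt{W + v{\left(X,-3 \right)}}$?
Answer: $-2028357$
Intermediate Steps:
$X = -1$ ($X = 2 - 3 = -1$)
$w{\left(W \right)} = \sqrt{6 + W}$ ($w{\left(W \right)} = \sqrt{W + 6} = \sqrt{6 + W}$)
$T = 8736$ ($T = \left(57 - 1\right) \left(9 + 147\right) = 56 \cdot 156 = 8736$)
$-9432 - 225 \left(237 + T\right) = -9432 - 225 \left(237 + 8736\right) = -9432 - 2018925 = -2028357$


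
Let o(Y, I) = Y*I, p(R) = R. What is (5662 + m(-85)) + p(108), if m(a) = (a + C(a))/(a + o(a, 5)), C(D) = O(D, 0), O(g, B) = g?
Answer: 17311/3 ≈ 5770.3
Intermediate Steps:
C(D) = D
o(Y, I) = I*Y
m(a) = ⅓ (m(a) = (a + a)/(a + 5*a) = (2*a)/((6*a)) = (2*a)*(1/(6*a)) = ⅓)
(5662 + m(-85)) + p(108) = (5662 + ⅓) + 108 = 16987/3 + 108 = 17311/3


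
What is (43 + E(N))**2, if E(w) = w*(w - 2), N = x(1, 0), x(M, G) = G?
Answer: 1849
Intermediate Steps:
N = 0
E(w) = w*(-2 + w)
(43 + E(N))**2 = (43 + 0*(-2 + 0))**2 = (43 + 0*(-2))**2 = (43 + 0)**2 = 43**2 = 1849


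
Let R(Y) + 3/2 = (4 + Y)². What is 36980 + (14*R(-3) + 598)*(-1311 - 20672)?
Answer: -12954973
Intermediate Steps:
R(Y) = -3/2 + (4 + Y)²
36980 + (14*R(-3) + 598)*(-1311 - 20672) = 36980 + (14*(-3/2 + (4 - 3)²) + 598)*(-1311 - 20672) = 36980 + (14*(-3/2 + 1²) + 598)*(-21983) = 36980 + (14*(-3/2 + 1) + 598)*(-21983) = 36980 + (14*(-½) + 598)*(-21983) = 36980 + (-7 + 598)*(-21983) = 36980 + 591*(-21983) = 36980 - 12991953 = -12954973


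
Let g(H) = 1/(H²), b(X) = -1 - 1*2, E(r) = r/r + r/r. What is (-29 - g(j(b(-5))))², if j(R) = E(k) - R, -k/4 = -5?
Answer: 527076/625 ≈ 843.32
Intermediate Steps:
k = 20 (k = -4*(-5) = 20)
E(r) = 2 (E(r) = 1 + 1 = 2)
b(X) = -3 (b(X) = -1 - 2 = -3)
j(R) = 2 - R
g(H) = H⁻²
(-29 - g(j(b(-5))))² = (-29 - 1/(2 - 1*(-3))²)² = (-29 - 1/(2 + 3)²)² = (-29 - 1/5²)² = (-29 - 1*1/25)² = (-29 - 1/25)² = (-726/25)² = 527076/625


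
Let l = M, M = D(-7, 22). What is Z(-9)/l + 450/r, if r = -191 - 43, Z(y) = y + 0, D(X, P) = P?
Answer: -667/286 ≈ -2.3322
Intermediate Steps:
Z(y) = y
r = -234
M = 22
l = 22
Z(-9)/l + 450/r = -9/22 + 450/(-234) = -9*1/22 + 450*(-1/234) = -9/22 - 25/13 = -667/286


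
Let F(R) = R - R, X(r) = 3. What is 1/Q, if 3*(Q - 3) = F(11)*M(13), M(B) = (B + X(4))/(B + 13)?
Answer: 1/3 ≈ 0.33333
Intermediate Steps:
F(R) = 0
M(B) = (3 + B)/(13 + B) (M(B) = (B + 3)/(B + 13) = (3 + B)/(13 + B))
Q = 3 (Q = 3 + (0*((3 + 13)/(13 + 13)))/3 = 3 + (0*(16/26))/3 = 3 + (0*((1/26)*16))/3 = 3 + (0*(8/13))/3 = 3 + (1/3)*0 = 3 + 0 = 3)
1/Q = 1/3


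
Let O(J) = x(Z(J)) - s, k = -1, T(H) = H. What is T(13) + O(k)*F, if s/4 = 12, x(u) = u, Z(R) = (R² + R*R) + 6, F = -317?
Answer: 12693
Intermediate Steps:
Z(R) = 6 + 2*R² (Z(R) = (R² + R²) + 6 = 2*R² + 6 = 6 + 2*R²)
s = 48 (s = 4*12 = 48)
O(J) = -42 + 2*J² (O(J) = (6 + 2*J²) - 1*48 = (6 + 2*J²) - 48 = -42 + 2*J²)
T(13) + O(k)*F = 13 + (-42 + 2*(-1)²)*(-317) = 13 + (-42 + 2*1)*(-317) = 13 + (-42 + 2)*(-317) = 13 - 40*(-317) = 13 + 12680 = 12693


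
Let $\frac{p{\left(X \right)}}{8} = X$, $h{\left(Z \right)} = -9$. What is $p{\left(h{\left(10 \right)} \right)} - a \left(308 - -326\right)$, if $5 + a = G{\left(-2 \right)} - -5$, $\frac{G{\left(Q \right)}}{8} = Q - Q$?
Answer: $-72$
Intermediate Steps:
$p{\left(X \right)} = 8 X$
$G{\left(Q \right)} = 0$ ($G{\left(Q \right)} = 8 \left(Q - Q\right) = 8 \cdot 0 = 0$)
$a = 0$ ($a = -5 + \left(0 - -5\right) = -5 + \left(0 + 5\right) = -5 + 5 = 0$)
$p{\left(h{\left(10 \right)} \right)} - a \left(308 - -326\right) = 8 \left(-9\right) - 0 \left(308 - -326\right) = -72 - 0 \left(308 + 326\right) = -72 - 0 \cdot 634 = -72 - 0 = -72 + 0 = -72$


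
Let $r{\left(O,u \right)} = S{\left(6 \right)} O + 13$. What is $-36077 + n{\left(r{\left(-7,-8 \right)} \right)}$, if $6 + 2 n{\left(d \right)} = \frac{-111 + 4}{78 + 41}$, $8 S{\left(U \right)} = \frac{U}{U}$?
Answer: $- \frac{8587147}{238} \approx -36080.0$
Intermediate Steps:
$S{\left(U \right)} = \frac{1}{8}$ ($S{\left(U \right)} = \frac{U \frac{1}{U}}{8} = \frac{1}{8} \cdot 1 = \frac{1}{8}$)
$r{\left(O,u \right)} = 13 + \frac{O}{8}$ ($r{\left(O,u \right)} = \frac{O}{8} + 13 = 13 + \frac{O}{8}$)
$n{\left(d \right)} = - \frac{821}{238}$ ($n{\left(d \right)} = -3 + \frac{\left(-111 + 4\right) \frac{1}{78 + 41}}{2} = -3 + \frac{\left(-107\right) \frac{1}{119}}{2} = -3 + \frac{1}{2} \left(- \frac{107}{119}\right) = -3 - \frac{107}{238} = - \frac{821}{238}$)
$-36077 + n{\left(r{\left(-7,-8 \right)} \right)} = -36077 - \frac{821}{238} = - \frac{8587147}{238}$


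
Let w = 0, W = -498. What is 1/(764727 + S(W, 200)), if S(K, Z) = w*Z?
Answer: 1/764727 ≈ 1.3077e-6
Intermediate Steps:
S(K, Z) = 0 (S(K, Z) = 0*Z = 0)
1/(764727 + S(W, 200)) = 1/(764727 + 0) = 1/764727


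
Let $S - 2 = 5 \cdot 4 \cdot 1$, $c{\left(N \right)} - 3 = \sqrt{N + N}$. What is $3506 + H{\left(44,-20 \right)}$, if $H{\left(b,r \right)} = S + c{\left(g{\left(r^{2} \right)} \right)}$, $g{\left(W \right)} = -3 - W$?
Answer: $3531 + i \sqrt{806} \approx 3531.0 + 28.39 i$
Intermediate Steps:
$c{\left(N \right)} = 3 + \sqrt{2} \sqrt{N}$ ($c{\left(N \right)} = 3 + \sqrt{N + N} = 3 + \sqrt{2 N} = 3 + \sqrt{2} \sqrt{N}$)
$S = 22$ ($S = 2 + 5 \cdot 4 \cdot 1 = 2 + 20 \cdot 1 = 2 + 20 = 22$)
$H{\left(b,r \right)} = 25 + \sqrt{2} \sqrt{-3 - r^{2}}$ ($H{\left(b,r \right)} = 22 + \left(3 + \sqrt{2} \sqrt{-3 - r^{2}}\right) = 25 + \sqrt{2} \sqrt{-3 - r^{2}}$)
$3506 + H{\left(44,-20 \right)} = 3506 + \left(25 + \sqrt{-6 - 2 \left(-20\right)^{2}}\right) = 3506 + \left(25 + \sqrt{-6 - 800}\right) = 3506 + \left(25 + \sqrt{-806}\right) = 3506 + \left(25 + i \sqrt{806}\right) = 3531 + i \sqrt{806}$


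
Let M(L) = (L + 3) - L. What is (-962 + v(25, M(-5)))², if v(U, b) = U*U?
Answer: 113569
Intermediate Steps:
M(L) = 3 (M(L) = (3 + L) - L = 3)
v(U, b) = U²
(-962 + v(25, M(-5)))² = (-962 + 25²)² = (-962 + 625)² = (-337)² = 113569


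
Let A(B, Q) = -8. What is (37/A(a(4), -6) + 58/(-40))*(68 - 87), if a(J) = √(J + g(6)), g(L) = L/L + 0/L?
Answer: 4617/40 ≈ 115.43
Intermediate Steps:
g(L) = 1 (g(L) = 1 + 0 = 1)
a(J) = √(1 + J) (a(J) = √(J + 1) = √(1 + J))
(37/A(a(4), -6) + 58/(-40))*(68 - 87) = (37/(-8) + 58/(-40))*(68 - 87) = (37*(-⅛) + 58*(-1/40))*(-19) = (-37/8 - 29/20)*(-19) = -243/40*(-19) = 4617/40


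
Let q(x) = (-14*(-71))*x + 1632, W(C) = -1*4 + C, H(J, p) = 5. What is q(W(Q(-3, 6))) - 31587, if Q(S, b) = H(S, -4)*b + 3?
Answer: -1129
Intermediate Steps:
Q(S, b) = 3 + 5*b (Q(S, b) = 5*b + 3 = 3 + 5*b)
W(C) = -4 + C
q(x) = 1632 + 994*x (q(x) = 994*x + 1632 = 1632 + 994*x)
q(W(Q(-3, 6))) - 31587 = (1632 + 994*(-4 + (3 + 5*6))) - 31587 = (1632 + 994*(-4 + (3 + 30))) - 31587 = (1632 + 994*(-4 + 33)) - 31587 = (1632 + 994*29) - 31587 = (1632 + 28826) - 31587 = 30458 - 31587 = -1129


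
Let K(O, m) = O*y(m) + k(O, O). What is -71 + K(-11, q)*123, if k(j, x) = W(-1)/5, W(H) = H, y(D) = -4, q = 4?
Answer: 26582/5 ≈ 5316.4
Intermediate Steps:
k(j, x) = -⅕ (k(j, x) = -1/5 = -1*⅕ = -⅕)
K(O, m) = -⅕ - 4*O (K(O, m) = O*(-4) - ⅕ = -4*O - ⅕ = -⅕ - 4*O)
-71 + K(-11, q)*123 = -71 + (-⅕ - 4*(-11))*123 = -71 + (-⅕ + 44)*123 = -71 + (219/5)*123 = -71 + 26937/5 = 26582/5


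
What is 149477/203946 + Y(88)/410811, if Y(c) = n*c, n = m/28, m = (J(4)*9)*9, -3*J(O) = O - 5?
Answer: 143322904951/195494273814 ≈ 0.73313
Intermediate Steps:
J(O) = 5/3 - O/3 (J(O) = -(O - 5)/3 = -(-5 + O)/3 = 5/3 - O/3)
m = 27 (m = ((5/3 - ⅓*4)*9)*9 = ((5/3 - 4/3)*9)*9 = ((⅓)*9)*9 = 3*9 = 27)
n = 27/28 ≈ 0.96429
Y(c) = 27*c/28
149477/203946 + Y(88)/410811 = 149477/203946 + ((27/28)*88)/410811 = 149477*(1/203946) + (594/7)*(1/410811) = 149477/203946 + 198/958559 = 143322904951/195494273814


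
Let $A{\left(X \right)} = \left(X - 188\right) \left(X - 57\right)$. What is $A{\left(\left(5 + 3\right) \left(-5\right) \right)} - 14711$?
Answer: $7405$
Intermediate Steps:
$A{\left(X \right)} = \left(-188 + X\right) \left(-57 + X\right)$
$A{\left(\left(5 + 3\right) \left(-5\right) \right)} - 14711 = \left(10716 + \left(\left(5 + 3\right) \left(-5\right)\right)^{2} - 245 \left(5 + 3\right) \left(-5\right)\right) - 14711 = \left(10716 + \left(8 \left(-5\right)\right)^{2} - 245 \cdot 8 \left(-5\right)\right) - 14711 = \left(10716 + \left(-40\right)^{2} - -9800\right) - 14711 = \left(10716 + 1600 + 9800\right) - 14711 = 22116 - 14711 = 7405$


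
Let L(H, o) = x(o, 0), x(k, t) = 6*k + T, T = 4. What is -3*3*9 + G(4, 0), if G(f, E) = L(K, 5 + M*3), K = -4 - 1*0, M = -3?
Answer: -101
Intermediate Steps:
K = -4 (K = -4 + 0 = -4)
x(k, t) = 4 + 6*k (x(k, t) = 6*k + 4 = 4 + 6*k)
L(H, o) = 4 + 6*o
G(f, E) = -20 (G(f, E) = 4 + 6*(5 - 3*3) = 4 + 6*(5 - 9) = 4 + 6*(-4) = 4 - 24 = -20)
-3*3*9 + G(4, 0) = -3*3*9 - 20 = -9*9 - 20 = -81 - 20 = -101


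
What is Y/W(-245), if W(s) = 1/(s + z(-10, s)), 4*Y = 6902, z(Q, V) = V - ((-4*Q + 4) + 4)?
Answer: -928319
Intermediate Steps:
z(Q, V) = -8 + V + 4*Q (z(Q, V) = V - ((4 - 4*Q) + 4) = V - (8 - 4*Q) = V + (-8 + 4*Q) = -8 + V + 4*Q)
Y = 3451/2 (Y = (1/4)*6902 = 3451/2 ≈ 1725.5)
W(s) = 1/(-48 + 2*s) (W(s) = 1/(s + (-8 + s + 4*(-10))) = 1/(s + (-8 + s - 40)) = 1/(s + (-48 + s)) = 1/(-48 + 2*s))
Y/W(-245) = 3451/(2*((1/(2*(-24 - 245))))) = 3451/(2*(((1/2)/(-269)))) = 3451/(2*(((1/2)*(-1/269)))) = 3451/(2*(-1/538)) = (3451/2)*(-538) = -928319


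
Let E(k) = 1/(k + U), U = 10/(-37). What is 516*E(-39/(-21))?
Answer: 44548/137 ≈ 325.17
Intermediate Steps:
U = -10/37 (U = 10*(-1/37) = -10/37 ≈ -0.27027)
E(k) = 1/(-10/37 + k) (E(k) = 1/(k - 10/37) = 1/(-10/37 + k))
516*E(-39/(-21)) = 516*(37/(-10 + 37*(-39/(-21)))) = 516*(37/(-10 + 37*(-39*(-1/21)))) = 516*(37/(-10 + 37*(13/7))) = 516*(37/(-10 + 481/7)) = 516*(37/(411/7)) = 516*(37*(7/411)) = 516*(259/411) = 44548/137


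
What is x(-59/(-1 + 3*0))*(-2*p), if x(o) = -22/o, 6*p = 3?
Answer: 22/59 ≈ 0.37288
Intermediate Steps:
p = 1/2 (p = (1/6)*3 = 1/2 ≈ 0.50000)
x(-59/(-1 + 3*0))*(-2*p) = (-22/((-59/(-1 + 3*0))))*(-2*1/2) = -22/((-59/(-1 + 0)))*(-1) = -22/((-59/(-1)))*(-1) = -22/((-59*(-1)))*(-1) = -22/59*(-1) = 22/59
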